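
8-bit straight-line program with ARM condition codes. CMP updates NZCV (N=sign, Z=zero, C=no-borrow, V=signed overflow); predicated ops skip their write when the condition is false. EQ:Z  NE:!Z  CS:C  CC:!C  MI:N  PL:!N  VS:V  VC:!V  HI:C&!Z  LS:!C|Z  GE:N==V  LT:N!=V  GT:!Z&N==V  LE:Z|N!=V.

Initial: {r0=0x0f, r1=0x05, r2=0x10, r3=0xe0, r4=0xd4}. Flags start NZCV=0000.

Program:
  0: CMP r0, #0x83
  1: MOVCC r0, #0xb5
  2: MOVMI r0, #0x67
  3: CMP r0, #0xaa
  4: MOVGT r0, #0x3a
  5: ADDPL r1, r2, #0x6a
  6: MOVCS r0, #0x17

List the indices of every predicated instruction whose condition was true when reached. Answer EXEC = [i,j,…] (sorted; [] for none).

0: ✓ CMP  NZCV=1001
1: ✓ MOVCC  r0←0xb5
2: ✓ MOVMI  r0←0x67
3: ✓ CMP  NZCV=1001
4: ✓ MOVGT  r0←0x3a
5: · ADDPL
6: · MOVCS

EXEC = [1,2,4]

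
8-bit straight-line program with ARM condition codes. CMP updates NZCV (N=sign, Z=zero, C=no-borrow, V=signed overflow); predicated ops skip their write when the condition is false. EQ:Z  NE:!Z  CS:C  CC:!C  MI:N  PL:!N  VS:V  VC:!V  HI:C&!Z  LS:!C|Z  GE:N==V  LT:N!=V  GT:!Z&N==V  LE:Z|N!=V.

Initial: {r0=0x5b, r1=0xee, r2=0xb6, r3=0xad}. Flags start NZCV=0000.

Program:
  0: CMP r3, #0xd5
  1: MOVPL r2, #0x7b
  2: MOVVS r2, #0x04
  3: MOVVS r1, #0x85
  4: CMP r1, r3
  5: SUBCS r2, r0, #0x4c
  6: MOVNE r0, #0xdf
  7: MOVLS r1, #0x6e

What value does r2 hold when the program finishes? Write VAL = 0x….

VAL = 0x0f

0: ✓ CMP  NZCV=1000
1: · MOVPL
2: · MOVVS
3: · MOVVS
4: ✓ CMP  NZCV=0010
5: ✓ SUBCS  r2←0x0f
6: ✓ MOVNE  r0←0xdf
7: · MOVLS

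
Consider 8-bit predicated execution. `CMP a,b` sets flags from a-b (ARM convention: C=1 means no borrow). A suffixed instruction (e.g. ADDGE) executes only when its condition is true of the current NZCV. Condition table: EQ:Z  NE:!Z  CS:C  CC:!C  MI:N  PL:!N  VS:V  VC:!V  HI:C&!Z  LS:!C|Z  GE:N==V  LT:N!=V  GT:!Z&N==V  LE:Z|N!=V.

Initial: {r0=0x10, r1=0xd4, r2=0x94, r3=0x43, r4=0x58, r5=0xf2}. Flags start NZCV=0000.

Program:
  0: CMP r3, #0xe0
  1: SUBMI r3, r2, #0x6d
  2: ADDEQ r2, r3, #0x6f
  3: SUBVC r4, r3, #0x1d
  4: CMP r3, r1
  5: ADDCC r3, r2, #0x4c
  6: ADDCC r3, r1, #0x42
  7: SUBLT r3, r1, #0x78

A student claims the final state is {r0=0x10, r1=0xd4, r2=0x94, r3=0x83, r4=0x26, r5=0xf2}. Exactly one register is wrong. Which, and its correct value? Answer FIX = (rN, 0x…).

FIX = (r3, 0x16)

0: ✓ CMP  NZCV=0000
1: · SUBMI
2: · ADDEQ
3: ✓ SUBVC  r4←0x26
4: ✓ CMP  NZCV=0000
5: ✓ ADDCC  r3←0xe0
6: ✓ ADDCC  r3←0x16
7: · SUBLT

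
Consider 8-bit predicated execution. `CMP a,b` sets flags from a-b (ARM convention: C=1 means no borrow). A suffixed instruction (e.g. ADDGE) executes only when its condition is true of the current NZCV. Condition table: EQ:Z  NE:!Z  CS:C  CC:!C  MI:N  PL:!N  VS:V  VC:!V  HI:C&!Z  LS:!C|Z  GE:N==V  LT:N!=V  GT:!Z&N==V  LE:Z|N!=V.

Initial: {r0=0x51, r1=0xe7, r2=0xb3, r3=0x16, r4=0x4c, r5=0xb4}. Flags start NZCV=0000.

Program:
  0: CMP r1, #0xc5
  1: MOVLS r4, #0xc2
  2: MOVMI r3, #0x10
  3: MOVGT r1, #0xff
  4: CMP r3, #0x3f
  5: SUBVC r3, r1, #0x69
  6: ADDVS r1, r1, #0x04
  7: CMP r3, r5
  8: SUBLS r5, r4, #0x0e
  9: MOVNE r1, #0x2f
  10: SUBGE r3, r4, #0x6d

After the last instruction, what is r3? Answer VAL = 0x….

0: ✓ CMP  NZCV=0010
1: · MOVLS
2: · MOVMI
3: ✓ MOVGT  r1←0xff
4: ✓ CMP  NZCV=1000
5: ✓ SUBVC  r3←0x96
6: · ADDVS
7: ✓ CMP  NZCV=1000
8: ✓ SUBLS  r5←0x3e
9: ✓ MOVNE  r1←0x2f
10: · SUBGE

VAL = 0x96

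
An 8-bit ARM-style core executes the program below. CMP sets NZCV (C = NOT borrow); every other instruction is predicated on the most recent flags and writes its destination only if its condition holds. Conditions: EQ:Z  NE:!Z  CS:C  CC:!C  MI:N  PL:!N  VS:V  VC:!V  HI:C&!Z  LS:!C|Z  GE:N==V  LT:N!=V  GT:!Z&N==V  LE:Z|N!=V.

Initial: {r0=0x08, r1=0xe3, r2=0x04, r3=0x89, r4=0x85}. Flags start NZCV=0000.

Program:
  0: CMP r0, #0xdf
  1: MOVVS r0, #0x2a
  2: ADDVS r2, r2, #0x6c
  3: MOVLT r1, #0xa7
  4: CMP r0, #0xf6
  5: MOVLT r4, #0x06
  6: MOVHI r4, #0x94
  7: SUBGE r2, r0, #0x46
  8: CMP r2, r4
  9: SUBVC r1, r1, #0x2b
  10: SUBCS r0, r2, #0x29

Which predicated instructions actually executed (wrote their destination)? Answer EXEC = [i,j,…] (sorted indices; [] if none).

EXEC = [7,9,10]

0: ✓ CMP  NZCV=0000
1: · MOVVS
2: · ADDVS
3: · MOVLT
4: ✓ CMP  NZCV=0000
5: · MOVLT
6: · MOVHI
7: ✓ SUBGE  r2←0xc2
8: ✓ CMP  NZCV=0010
9: ✓ SUBVC  r1←0xb8
10: ✓ SUBCS  r0←0x99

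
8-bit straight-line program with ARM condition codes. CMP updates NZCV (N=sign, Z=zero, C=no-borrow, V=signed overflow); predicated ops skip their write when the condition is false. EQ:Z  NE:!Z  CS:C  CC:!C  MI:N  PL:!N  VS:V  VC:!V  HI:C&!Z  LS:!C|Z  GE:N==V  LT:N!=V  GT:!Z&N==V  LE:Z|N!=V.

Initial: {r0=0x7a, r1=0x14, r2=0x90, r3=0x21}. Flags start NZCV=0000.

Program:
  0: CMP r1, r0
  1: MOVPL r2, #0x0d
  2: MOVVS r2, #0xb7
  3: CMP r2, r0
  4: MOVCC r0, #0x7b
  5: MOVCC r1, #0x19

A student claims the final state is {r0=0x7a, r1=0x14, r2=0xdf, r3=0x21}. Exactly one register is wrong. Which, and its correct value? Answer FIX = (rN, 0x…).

FIX = (r2, 0x90)

[0] flags=1000 → (cmp)
[1] flags=1000 PL?F → skip
[2] flags=1000 VS?F → skip
[3] flags=0011 → (cmp)
[4] flags=0011 CC?F → skip
[5] flags=0011 CC?F → skip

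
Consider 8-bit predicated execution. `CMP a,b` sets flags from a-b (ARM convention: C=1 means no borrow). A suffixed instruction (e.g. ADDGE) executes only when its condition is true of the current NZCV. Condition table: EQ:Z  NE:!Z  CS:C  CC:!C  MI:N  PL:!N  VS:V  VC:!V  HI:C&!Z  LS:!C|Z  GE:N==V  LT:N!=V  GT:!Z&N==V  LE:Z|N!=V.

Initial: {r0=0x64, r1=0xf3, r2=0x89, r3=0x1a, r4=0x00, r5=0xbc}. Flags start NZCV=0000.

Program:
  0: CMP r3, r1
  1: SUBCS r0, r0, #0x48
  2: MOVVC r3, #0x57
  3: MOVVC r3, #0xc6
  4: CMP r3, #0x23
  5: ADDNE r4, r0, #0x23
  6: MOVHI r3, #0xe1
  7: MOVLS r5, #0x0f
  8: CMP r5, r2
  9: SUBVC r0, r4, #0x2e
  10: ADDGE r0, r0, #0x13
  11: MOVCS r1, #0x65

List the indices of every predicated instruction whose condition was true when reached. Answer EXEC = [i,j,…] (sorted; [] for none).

EXEC = [2,3,5,6,9,10,11]

0: ✓ CMP  NZCV=0000
1: · SUBCS
2: ✓ MOVVC  r3←0x57
3: ✓ MOVVC  r3←0xc6
4: ✓ CMP  NZCV=1010
5: ✓ ADDNE  r4←0x87
6: ✓ MOVHI  r3←0xe1
7: · MOVLS
8: ✓ CMP  NZCV=0010
9: ✓ SUBVC  r0←0x59
10: ✓ ADDGE  r0←0x6c
11: ✓ MOVCS  r1←0x65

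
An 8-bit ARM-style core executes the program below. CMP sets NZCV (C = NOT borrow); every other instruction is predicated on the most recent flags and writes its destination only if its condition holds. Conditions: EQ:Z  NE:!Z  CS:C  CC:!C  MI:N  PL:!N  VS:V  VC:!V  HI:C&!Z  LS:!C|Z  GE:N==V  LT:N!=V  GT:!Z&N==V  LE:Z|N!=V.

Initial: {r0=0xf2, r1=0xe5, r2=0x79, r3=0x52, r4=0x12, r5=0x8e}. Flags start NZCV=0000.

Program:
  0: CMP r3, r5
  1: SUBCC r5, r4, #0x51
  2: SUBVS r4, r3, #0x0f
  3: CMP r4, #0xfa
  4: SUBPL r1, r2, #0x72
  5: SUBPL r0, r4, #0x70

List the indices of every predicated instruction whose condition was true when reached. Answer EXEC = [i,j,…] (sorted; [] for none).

EXEC = [1,2,4,5]

0: ✓ CMP  NZCV=1001
1: ✓ SUBCC  r5←0xc1
2: ✓ SUBVS  r4←0x43
3: ✓ CMP  NZCV=0000
4: ✓ SUBPL  r1←0x07
5: ✓ SUBPL  r0←0xd3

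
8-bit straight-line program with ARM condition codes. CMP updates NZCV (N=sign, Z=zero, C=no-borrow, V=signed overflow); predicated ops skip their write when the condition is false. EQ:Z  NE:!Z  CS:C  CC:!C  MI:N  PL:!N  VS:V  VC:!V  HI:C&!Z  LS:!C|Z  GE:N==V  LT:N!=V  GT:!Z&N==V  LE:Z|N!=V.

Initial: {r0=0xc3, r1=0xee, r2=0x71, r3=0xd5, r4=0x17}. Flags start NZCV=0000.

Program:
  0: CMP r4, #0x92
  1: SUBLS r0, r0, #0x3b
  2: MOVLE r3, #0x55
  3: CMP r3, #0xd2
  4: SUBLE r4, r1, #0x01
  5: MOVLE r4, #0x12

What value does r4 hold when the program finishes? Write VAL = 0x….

VAL = 0x17

0: ✓ CMP  NZCV=1001
1: ✓ SUBLS  r0←0x88
2: · MOVLE
3: ✓ CMP  NZCV=0010
4: · SUBLE
5: · MOVLE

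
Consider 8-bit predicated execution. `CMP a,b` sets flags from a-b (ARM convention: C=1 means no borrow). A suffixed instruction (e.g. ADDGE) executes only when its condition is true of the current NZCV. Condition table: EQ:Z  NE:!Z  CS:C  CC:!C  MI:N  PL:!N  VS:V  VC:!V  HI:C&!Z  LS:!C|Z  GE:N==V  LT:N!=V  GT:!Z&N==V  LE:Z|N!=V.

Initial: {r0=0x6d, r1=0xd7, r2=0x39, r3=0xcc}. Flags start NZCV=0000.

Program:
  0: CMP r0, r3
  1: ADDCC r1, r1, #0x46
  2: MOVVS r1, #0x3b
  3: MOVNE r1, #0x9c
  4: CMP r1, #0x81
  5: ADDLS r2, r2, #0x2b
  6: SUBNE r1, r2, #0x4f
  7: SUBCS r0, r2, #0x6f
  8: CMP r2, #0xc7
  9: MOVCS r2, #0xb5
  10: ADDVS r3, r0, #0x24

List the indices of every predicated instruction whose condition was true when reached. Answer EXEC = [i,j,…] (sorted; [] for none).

[0] flags=1001 → (cmp)
[1] flags=1001 CC?T → r1=0x1d
[2] flags=1001 VS?T → r1=0x3b
[3] flags=1001 NE?T → r1=0x9c
[4] flags=0010 → (cmp)
[5] flags=0010 LS?F → skip
[6] flags=0010 NE?T → r1=0xea
[7] flags=0010 CS?T → r0=0xca
[8] flags=0000 → (cmp)
[9] flags=0000 CS?F → skip
[10] flags=0000 VS?F → skip

EXEC = [1,2,3,6,7]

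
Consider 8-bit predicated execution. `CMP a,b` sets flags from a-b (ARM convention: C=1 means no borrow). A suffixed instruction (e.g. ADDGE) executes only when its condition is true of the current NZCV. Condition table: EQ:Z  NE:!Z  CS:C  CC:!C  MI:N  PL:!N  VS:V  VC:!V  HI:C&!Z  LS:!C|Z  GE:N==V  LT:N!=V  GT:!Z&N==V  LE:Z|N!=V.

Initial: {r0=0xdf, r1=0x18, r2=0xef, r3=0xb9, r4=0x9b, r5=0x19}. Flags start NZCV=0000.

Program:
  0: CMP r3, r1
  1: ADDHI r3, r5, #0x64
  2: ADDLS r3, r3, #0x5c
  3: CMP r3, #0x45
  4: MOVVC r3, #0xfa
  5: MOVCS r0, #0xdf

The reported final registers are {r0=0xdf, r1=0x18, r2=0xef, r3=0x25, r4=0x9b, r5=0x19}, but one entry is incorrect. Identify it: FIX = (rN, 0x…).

0: ✓ CMP  NZCV=1010
1: ✓ ADDHI  r3←0x7d
2: · ADDLS
3: ✓ CMP  NZCV=0010
4: ✓ MOVVC  r3←0xfa
5: ✓ MOVCS  r0←0xdf

FIX = (r3, 0xfa)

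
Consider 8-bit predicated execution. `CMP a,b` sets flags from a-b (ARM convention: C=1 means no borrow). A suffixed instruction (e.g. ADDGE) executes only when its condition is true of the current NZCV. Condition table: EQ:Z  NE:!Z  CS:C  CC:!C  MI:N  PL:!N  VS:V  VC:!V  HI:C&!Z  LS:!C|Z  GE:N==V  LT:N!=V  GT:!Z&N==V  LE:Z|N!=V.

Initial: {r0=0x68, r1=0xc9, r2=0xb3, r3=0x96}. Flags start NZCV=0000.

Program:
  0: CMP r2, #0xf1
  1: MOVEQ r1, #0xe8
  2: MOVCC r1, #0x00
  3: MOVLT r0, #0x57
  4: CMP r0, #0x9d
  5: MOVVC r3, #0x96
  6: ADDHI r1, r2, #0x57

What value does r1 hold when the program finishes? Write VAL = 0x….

[0] flags=1000 → (cmp)
[1] flags=1000 EQ?F → skip
[2] flags=1000 CC?T → r1=0x00
[3] flags=1000 LT?T → r0=0x57
[4] flags=1001 → (cmp)
[5] flags=1001 VC?F → skip
[6] flags=1001 HI?F → skip

VAL = 0x00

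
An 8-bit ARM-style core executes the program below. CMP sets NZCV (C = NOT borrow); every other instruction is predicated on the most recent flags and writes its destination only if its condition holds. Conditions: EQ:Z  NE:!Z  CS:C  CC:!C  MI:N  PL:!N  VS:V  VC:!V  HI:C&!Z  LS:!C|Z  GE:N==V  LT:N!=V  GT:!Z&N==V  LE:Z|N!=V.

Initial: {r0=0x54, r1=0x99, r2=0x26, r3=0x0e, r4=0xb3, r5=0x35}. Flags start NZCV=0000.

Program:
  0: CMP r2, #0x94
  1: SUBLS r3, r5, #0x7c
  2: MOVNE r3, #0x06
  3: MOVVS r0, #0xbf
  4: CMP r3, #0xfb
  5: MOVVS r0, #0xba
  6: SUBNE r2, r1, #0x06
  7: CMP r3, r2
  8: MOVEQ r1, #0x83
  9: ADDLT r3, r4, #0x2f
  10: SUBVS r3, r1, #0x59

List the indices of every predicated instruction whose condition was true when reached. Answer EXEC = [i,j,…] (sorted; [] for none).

[0] flags=1001 → (cmp)
[1] flags=1001 LS?T → r3=0xb9
[2] flags=1001 NE?T → r3=0x06
[3] flags=1001 VS?T → r0=0xbf
[4] flags=0000 → (cmp)
[5] flags=0000 VS?F → skip
[6] flags=0000 NE?T → r2=0x93
[7] flags=0000 → (cmp)
[8] flags=0000 EQ?F → skip
[9] flags=0000 LT?F → skip
[10] flags=0000 VS?F → skip

EXEC = [1,2,3,6]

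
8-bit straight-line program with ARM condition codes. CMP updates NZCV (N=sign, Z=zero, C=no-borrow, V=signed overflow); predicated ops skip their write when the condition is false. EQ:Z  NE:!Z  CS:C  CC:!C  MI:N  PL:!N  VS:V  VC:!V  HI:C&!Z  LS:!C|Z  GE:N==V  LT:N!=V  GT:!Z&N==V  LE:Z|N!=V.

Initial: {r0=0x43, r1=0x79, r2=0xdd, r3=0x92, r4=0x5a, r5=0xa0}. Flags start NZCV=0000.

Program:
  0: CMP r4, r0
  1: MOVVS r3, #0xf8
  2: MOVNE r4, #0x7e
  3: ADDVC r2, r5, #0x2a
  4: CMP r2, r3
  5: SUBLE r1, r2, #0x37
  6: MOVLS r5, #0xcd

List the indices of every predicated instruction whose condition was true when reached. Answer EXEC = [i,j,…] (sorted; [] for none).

0: ✓ CMP  NZCV=0010
1: · MOVVS
2: ✓ MOVNE  r4←0x7e
3: ✓ ADDVC  r2←0xca
4: ✓ CMP  NZCV=0010
5: · SUBLE
6: · MOVLS

EXEC = [2,3]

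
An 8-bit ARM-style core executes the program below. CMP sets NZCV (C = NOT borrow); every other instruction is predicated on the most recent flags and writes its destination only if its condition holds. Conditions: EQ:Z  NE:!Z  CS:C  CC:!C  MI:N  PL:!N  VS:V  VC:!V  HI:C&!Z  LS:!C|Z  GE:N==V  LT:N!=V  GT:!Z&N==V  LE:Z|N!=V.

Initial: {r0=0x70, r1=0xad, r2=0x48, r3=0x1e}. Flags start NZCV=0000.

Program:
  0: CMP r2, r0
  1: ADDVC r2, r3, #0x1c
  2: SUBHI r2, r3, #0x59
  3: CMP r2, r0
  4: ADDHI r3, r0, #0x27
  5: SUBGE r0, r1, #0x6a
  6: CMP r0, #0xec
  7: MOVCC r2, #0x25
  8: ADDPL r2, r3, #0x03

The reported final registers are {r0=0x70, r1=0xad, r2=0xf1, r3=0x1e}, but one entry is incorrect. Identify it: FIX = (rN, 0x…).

FIX = (r2, 0x25)

0: ✓ CMP  NZCV=1000
1: ✓ ADDVC  r2←0x3a
2: · SUBHI
3: ✓ CMP  NZCV=1000
4: · ADDHI
5: · SUBGE
6: ✓ CMP  NZCV=1001
7: ✓ MOVCC  r2←0x25
8: · ADDPL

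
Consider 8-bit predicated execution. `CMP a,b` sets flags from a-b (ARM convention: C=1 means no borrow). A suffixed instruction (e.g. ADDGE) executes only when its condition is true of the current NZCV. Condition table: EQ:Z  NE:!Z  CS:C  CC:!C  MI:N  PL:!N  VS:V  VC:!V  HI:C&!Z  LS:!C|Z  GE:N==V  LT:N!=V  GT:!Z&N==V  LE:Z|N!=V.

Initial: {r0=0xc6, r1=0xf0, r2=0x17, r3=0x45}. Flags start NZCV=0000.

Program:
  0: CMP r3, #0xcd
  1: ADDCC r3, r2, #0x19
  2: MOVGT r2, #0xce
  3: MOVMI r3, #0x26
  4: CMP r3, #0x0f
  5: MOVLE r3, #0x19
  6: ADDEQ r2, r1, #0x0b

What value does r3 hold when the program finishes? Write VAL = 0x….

VAL = 0x30

[0] flags=0000 → (cmp)
[1] flags=0000 CC?T → r3=0x30
[2] flags=0000 GT?T → r2=0xce
[3] flags=0000 MI?F → skip
[4] flags=0010 → (cmp)
[5] flags=0010 LE?F → skip
[6] flags=0010 EQ?F → skip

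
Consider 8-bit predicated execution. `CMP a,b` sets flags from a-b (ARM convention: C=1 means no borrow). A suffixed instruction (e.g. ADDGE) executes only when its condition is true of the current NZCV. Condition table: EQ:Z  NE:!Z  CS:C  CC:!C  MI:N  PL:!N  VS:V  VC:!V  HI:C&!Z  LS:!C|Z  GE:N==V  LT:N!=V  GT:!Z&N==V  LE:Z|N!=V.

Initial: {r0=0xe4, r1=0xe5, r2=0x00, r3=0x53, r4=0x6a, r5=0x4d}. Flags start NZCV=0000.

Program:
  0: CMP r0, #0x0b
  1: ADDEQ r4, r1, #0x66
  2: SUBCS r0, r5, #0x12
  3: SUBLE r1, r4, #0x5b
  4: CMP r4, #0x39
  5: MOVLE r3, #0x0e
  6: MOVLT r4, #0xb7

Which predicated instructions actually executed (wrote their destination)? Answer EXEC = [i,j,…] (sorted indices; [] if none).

[0] flags=1010 → (cmp)
[1] flags=1010 EQ?F → skip
[2] flags=1010 CS?T → r0=0x3b
[3] flags=1010 LE?T → r1=0x0f
[4] flags=0010 → (cmp)
[5] flags=0010 LE?F → skip
[6] flags=0010 LT?F → skip

EXEC = [2,3]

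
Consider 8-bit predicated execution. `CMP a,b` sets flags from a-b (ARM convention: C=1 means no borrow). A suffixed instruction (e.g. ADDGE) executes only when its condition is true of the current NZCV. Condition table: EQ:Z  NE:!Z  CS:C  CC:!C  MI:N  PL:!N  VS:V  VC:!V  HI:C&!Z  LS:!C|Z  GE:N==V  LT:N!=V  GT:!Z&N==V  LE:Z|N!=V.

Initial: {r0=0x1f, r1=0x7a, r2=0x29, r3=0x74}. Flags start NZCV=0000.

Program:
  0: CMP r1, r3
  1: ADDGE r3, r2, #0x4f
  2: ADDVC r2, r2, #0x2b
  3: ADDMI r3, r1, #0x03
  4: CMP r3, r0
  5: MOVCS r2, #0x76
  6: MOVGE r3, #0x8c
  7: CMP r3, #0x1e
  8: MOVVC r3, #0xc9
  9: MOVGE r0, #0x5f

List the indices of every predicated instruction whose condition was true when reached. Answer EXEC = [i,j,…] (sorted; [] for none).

[0] flags=0010 → (cmp)
[1] flags=0010 GE?T → r3=0x78
[2] flags=0010 VC?T → r2=0x54
[3] flags=0010 MI?F → skip
[4] flags=0010 → (cmp)
[5] flags=0010 CS?T → r2=0x76
[6] flags=0010 GE?T → r3=0x8c
[7] flags=0011 → (cmp)
[8] flags=0011 VC?F → skip
[9] flags=0011 GE?F → skip

EXEC = [1,2,5,6]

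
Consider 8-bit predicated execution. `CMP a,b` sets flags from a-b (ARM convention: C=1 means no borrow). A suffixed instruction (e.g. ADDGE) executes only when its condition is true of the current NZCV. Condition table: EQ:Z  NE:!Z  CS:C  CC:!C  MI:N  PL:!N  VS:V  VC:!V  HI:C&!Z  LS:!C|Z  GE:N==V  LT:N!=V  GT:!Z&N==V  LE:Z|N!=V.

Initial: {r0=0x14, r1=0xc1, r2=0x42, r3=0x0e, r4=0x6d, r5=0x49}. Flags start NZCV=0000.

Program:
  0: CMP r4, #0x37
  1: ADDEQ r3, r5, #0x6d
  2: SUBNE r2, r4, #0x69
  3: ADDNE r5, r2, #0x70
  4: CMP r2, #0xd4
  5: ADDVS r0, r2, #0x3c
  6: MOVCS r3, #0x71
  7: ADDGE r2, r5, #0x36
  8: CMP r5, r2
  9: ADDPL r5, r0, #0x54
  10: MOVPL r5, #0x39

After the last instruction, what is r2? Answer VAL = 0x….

VAL = 0xaa

[0] flags=0010 → (cmp)
[1] flags=0010 EQ?F → skip
[2] flags=0010 NE?T → r2=0x04
[3] flags=0010 NE?T → r5=0x74
[4] flags=0000 → (cmp)
[5] flags=0000 VS?F → skip
[6] flags=0000 CS?F → skip
[7] flags=0000 GE?T → r2=0xaa
[8] flags=1001 → (cmp)
[9] flags=1001 PL?F → skip
[10] flags=1001 PL?F → skip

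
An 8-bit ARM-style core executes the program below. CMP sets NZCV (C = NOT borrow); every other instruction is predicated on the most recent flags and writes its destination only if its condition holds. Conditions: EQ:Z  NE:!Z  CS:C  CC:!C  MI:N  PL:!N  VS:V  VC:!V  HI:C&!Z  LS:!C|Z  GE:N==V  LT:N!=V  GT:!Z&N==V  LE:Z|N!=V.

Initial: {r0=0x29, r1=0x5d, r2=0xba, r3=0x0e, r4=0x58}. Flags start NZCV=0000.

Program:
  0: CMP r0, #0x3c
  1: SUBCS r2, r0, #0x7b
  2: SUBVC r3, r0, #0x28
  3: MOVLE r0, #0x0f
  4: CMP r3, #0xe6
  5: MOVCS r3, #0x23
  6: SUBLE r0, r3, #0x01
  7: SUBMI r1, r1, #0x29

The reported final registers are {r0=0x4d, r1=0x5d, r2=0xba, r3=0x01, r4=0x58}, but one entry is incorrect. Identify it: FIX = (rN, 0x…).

[0] flags=1000 → (cmp)
[1] flags=1000 CS?F → skip
[2] flags=1000 VC?T → r3=0x01
[3] flags=1000 LE?T → r0=0x0f
[4] flags=0000 → (cmp)
[5] flags=0000 CS?F → skip
[6] flags=0000 LE?F → skip
[7] flags=0000 MI?F → skip

FIX = (r0, 0x0f)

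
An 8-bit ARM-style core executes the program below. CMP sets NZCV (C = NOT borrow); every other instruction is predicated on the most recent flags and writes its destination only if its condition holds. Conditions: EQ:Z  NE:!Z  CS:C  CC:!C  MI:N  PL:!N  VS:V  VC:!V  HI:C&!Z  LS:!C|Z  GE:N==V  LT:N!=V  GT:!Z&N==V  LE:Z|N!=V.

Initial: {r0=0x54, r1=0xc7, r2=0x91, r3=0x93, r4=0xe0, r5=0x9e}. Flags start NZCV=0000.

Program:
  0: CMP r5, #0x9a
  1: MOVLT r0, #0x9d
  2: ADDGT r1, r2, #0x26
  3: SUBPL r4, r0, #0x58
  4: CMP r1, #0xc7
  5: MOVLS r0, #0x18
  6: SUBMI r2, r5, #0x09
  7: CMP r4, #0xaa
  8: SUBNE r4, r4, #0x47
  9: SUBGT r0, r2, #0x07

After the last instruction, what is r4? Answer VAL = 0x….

[0] flags=0010 → (cmp)
[1] flags=0010 LT?F → skip
[2] flags=0010 GT?T → r1=0xb7
[3] flags=0010 PL?T → r4=0xfc
[4] flags=1000 → (cmp)
[5] flags=1000 LS?T → r0=0x18
[6] flags=1000 MI?T → r2=0x95
[7] flags=0010 → (cmp)
[8] flags=0010 NE?T → r4=0xb5
[9] flags=0010 GT?T → r0=0x8e

VAL = 0xb5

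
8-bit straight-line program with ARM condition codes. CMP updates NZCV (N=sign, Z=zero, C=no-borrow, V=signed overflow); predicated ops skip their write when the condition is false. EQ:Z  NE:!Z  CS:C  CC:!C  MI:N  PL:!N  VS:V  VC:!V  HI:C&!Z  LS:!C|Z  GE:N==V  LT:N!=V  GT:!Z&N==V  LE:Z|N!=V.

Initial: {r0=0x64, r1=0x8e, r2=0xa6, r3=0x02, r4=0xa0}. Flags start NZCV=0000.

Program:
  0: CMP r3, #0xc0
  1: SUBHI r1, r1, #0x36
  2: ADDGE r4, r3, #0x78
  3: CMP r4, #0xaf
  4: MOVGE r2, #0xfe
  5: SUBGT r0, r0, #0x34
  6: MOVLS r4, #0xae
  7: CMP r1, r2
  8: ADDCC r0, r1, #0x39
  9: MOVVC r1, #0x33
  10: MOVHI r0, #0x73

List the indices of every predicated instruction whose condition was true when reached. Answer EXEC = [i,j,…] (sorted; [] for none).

0: ✓ CMP  NZCV=0000
1: · SUBHI
2: ✓ ADDGE  r4←0x7a
3: ✓ CMP  NZCV=1001
4: ✓ MOVGE  r2←0xfe
5: ✓ SUBGT  r0←0x30
6: ✓ MOVLS  r4←0xae
7: ✓ CMP  NZCV=1000
8: ✓ ADDCC  r0←0xc7
9: ✓ MOVVC  r1←0x33
10: · MOVHI

EXEC = [2,4,5,6,8,9]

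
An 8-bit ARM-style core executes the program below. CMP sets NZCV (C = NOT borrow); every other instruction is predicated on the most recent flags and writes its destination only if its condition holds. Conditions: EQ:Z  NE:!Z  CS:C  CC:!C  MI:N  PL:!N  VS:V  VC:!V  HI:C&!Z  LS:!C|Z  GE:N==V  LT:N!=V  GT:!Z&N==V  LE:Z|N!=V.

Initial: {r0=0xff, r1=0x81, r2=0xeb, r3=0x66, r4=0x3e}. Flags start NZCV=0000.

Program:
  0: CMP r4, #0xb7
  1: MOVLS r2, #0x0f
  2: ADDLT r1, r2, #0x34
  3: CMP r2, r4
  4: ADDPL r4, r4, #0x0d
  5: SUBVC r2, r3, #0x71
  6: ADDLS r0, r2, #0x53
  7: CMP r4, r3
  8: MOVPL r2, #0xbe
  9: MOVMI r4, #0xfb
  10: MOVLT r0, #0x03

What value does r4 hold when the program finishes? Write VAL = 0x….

0: ✓ CMP  NZCV=1001
1: ✓ MOVLS  r2←0x0f
2: · ADDLT
3: ✓ CMP  NZCV=1000
4: · ADDPL
5: ✓ SUBVC  r2←0xf5
6: ✓ ADDLS  r0←0x48
7: ✓ CMP  NZCV=1000
8: · MOVPL
9: ✓ MOVMI  r4←0xfb
10: ✓ MOVLT  r0←0x03

VAL = 0xfb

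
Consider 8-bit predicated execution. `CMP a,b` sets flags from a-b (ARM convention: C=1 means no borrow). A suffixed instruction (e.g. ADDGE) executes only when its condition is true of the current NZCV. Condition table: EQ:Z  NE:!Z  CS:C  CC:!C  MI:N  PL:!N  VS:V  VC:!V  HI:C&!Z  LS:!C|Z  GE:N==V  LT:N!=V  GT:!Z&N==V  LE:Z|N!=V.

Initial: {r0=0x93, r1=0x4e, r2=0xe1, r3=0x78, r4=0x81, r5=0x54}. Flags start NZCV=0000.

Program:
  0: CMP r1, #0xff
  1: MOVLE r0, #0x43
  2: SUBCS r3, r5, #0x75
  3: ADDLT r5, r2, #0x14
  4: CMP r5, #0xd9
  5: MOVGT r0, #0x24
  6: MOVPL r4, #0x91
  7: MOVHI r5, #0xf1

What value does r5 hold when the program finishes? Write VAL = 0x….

[0] flags=0000 → (cmp)
[1] flags=0000 LE?F → skip
[2] flags=0000 CS?F → skip
[3] flags=0000 LT?F → skip
[4] flags=0000 → (cmp)
[5] flags=0000 GT?T → r0=0x24
[6] flags=0000 PL?T → r4=0x91
[7] flags=0000 HI?F → skip

VAL = 0x54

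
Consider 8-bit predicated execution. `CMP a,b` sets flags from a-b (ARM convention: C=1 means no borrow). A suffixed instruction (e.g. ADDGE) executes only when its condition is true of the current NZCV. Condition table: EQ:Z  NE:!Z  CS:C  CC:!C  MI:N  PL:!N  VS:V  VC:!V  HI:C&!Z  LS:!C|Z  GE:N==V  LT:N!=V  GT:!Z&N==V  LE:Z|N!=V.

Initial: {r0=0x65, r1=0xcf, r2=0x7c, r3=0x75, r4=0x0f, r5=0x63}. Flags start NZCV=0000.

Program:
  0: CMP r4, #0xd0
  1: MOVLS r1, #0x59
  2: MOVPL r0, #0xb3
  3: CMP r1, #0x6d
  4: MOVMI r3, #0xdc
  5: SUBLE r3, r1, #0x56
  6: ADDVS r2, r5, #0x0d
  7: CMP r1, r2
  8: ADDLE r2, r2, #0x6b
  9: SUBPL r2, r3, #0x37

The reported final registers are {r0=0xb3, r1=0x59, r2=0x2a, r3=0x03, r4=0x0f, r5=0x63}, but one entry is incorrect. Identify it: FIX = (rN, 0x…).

0: ✓ CMP  NZCV=0000
1: ✓ MOVLS  r1←0x59
2: ✓ MOVPL  r0←0xb3
3: ✓ CMP  NZCV=1000
4: ✓ MOVMI  r3←0xdc
5: ✓ SUBLE  r3←0x03
6: · ADDVS
7: ✓ CMP  NZCV=1000
8: ✓ ADDLE  r2←0xe7
9: · SUBPL

FIX = (r2, 0xe7)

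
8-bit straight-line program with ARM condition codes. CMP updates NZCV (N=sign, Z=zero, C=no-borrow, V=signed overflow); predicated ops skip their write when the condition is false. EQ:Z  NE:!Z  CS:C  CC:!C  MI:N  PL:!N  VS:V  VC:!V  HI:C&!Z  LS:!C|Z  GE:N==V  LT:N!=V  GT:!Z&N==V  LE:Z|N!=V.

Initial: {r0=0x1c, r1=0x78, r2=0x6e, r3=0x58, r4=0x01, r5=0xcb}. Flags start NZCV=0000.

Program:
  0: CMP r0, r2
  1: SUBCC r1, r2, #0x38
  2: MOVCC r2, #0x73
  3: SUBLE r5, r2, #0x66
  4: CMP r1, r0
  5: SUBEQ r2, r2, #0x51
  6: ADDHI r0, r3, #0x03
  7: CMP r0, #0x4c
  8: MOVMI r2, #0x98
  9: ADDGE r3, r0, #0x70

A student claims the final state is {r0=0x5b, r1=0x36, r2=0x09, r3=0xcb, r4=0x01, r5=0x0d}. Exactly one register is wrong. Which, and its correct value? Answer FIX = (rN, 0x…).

FIX = (r2, 0x73)

[0] flags=1000 → (cmp)
[1] flags=1000 CC?T → r1=0x36
[2] flags=1000 CC?T → r2=0x73
[3] flags=1000 LE?T → r5=0x0d
[4] flags=0010 → (cmp)
[5] flags=0010 EQ?F → skip
[6] flags=0010 HI?T → r0=0x5b
[7] flags=0010 → (cmp)
[8] flags=0010 MI?F → skip
[9] flags=0010 GE?T → r3=0xcb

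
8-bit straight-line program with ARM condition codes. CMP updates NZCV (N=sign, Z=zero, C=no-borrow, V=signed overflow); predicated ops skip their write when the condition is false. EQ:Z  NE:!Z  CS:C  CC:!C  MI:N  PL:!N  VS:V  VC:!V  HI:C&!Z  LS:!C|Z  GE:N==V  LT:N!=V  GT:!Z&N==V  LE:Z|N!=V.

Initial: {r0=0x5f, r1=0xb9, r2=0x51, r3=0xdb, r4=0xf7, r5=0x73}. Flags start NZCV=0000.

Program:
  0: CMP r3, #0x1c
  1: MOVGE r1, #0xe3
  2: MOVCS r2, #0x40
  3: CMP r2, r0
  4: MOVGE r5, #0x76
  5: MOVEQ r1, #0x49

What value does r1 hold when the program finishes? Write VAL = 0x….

VAL = 0xb9

0: ✓ CMP  NZCV=1010
1: · MOVGE
2: ✓ MOVCS  r2←0x40
3: ✓ CMP  NZCV=1000
4: · MOVGE
5: · MOVEQ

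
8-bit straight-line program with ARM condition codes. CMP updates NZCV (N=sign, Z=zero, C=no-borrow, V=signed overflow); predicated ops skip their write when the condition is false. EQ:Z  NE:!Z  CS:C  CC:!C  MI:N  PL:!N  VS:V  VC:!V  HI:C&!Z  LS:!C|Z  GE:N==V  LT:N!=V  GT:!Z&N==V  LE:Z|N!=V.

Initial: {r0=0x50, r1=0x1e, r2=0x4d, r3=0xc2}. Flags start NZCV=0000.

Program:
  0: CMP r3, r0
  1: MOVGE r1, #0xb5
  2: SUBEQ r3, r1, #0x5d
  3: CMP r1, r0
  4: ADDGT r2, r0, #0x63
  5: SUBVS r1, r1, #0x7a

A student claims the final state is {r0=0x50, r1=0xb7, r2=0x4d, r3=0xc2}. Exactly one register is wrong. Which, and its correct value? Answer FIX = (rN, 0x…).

FIX = (r1, 0x1e)

0: ✓ CMP  NZCV=0011
1: · MOVGE
2: · SUBEQ
3: ✓ CMP  NZCV=1000
4: · ADDGT
5: · SUBVS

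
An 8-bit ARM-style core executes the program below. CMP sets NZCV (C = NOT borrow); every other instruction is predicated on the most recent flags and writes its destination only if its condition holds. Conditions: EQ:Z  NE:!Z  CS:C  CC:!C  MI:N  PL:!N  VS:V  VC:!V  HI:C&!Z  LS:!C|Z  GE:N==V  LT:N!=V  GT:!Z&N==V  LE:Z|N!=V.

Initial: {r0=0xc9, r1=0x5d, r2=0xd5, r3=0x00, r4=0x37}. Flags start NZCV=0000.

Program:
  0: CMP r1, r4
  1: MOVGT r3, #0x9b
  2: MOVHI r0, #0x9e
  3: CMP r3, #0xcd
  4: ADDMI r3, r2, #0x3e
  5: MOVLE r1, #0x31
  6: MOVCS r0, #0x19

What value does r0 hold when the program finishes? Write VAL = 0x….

VAL = 0x9e

0: ✓ CMP  NZCV=0010
1: ✓ MOVGT  r3←0x9b
2: ✓ MOVHI  r0←0x9e
3: ✓ CMP  NZCV=1000
4: ✓ ADDMI  r3←0x13
5: ✓ MOVLE  r1←0x31
6: · MOVCS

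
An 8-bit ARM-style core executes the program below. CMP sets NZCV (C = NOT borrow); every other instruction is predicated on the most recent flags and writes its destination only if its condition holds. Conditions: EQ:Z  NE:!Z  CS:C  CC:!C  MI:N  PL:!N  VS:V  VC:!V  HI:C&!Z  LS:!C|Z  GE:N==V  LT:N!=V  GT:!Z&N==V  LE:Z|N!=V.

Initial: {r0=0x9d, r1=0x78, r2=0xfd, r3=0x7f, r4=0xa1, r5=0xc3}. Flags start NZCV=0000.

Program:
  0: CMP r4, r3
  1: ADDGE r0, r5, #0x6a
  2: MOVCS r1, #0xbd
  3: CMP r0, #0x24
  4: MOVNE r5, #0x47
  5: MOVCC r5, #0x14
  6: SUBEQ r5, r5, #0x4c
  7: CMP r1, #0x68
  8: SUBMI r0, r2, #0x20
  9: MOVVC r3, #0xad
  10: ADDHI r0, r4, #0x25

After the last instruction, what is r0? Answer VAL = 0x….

0: ✓ CMP  NZCV=0011
1: · ADDGE
2: ✓ MOVCS  r1←0xbd
3: ✓ CMP  NZCV=0011
4: ✓ MOVNE  r5←0x47
5: · MOVCC
6: · SUBEQ
7: ✓ CMP  NZCV=0011
8: · SUBMI
9: · MOVVC
10: ✓ ADDHI  r0←0xc6

VAL = 0xc6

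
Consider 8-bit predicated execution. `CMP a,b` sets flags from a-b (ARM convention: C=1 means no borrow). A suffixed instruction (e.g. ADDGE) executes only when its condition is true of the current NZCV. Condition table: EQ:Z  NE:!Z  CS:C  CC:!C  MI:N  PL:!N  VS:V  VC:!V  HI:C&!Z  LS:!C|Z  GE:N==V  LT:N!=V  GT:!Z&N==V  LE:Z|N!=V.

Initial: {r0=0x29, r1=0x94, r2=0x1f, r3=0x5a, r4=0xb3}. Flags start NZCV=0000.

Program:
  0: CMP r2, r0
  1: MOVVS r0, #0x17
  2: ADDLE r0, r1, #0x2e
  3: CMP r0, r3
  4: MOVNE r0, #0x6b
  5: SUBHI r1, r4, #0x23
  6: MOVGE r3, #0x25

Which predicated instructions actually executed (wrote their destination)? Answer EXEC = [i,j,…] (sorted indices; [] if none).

0: ✓ CMP  NZCV=1000
1: · MOVVS
2: ✓ ADDLE  r0←0xc2
3: ✓ CMP  NZCV=0011
4: ✓ MOVNE  r0←0x6b
5: ✓ SUBHI  r1←0x90
6: · MOVGE

EXEC = [2,4,5]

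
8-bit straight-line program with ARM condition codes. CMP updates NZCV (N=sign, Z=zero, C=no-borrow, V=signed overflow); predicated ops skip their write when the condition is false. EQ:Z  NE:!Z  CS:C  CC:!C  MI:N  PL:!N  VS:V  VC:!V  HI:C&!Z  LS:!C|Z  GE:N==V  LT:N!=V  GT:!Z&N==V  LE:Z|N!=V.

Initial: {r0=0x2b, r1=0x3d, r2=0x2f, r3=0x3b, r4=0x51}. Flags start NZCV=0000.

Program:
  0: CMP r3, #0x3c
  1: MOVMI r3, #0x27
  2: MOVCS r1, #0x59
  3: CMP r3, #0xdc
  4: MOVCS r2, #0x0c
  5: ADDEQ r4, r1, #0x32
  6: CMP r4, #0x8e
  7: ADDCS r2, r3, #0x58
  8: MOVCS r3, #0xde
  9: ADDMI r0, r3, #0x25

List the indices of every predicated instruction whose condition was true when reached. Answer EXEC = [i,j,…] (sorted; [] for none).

EXEC = [1,9]

0: ✓ CMP  NZCV=1000
1: ✓ MOVMI  r3←0x27
2: · MOVCS
3: ✓ CMP  NZCV=0000
4: · MOVCS
5: · ADDEQ
6: ✓ CMP  NZCV=1001
7: · ADDCS
8: · MOVCS
9: ✓ ADDMI  r0←0x4c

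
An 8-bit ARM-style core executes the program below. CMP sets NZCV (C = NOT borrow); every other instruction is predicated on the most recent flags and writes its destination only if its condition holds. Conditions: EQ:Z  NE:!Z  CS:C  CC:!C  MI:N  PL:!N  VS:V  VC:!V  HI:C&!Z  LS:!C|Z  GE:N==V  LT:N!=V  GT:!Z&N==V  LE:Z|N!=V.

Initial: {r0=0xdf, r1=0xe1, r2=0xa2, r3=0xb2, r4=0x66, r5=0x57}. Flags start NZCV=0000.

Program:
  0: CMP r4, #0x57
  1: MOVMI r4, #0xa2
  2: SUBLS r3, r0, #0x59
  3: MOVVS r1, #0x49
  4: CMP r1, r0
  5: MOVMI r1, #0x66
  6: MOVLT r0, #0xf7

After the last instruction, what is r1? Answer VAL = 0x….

VAL = 0xe1

[0] flags=0010 → (cmp)
[1] flags=0010 MI?F → skip
[2] flags=0010 LS?F → skip
[3] flags=0010 VS?F → skip
[4] flags=0010 → (cmp)
[5] flags=0010 MI?F → skip
[6] flags=0010 LT?F → skip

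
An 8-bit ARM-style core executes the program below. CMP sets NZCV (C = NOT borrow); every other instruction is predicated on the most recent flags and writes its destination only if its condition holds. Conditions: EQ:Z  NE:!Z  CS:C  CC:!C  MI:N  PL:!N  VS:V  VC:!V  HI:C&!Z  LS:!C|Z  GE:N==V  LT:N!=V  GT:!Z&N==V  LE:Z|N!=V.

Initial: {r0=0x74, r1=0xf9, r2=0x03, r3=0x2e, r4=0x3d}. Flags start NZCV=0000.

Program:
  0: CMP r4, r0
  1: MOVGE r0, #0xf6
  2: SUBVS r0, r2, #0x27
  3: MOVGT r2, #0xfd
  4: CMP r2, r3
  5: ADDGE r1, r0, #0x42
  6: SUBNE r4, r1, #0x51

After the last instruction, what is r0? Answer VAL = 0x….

0: ✓ CMP  NZCV=1000
1: · MOVGE
2: · SUBVS
3: · MOVGT
4: ✓ CMP  NZCV=1000
5: · ADDGE
6: ✓ SUBNE  r4←0xa8

VAL = 0x74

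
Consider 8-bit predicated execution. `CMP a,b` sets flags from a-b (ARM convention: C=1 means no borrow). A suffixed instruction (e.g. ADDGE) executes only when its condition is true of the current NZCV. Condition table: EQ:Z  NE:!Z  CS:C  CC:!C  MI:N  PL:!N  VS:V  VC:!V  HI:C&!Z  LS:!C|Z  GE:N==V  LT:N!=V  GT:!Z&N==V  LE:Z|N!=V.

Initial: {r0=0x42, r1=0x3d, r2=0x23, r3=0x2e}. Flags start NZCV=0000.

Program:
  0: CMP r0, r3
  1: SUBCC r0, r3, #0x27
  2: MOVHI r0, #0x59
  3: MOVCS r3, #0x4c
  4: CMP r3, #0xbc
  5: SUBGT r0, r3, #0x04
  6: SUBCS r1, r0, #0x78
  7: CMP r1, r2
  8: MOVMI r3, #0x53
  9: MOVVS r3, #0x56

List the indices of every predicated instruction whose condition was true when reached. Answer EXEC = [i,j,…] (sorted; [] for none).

0: ✓ CMP  NZCV=0010
1: · SUBCC
2: ✓ MOVHI  r0←0x59
3: ✓ MOVCS  r3←0x4c
4: ✓ CMP  NZCV=1001
5: ✓ SUBGT  r0←0x48
6: · SUBCS
7: ✓ CMP  NZCV=0010
8: · MOVMI
9: · MOVVS

EXEC = [2,3,5]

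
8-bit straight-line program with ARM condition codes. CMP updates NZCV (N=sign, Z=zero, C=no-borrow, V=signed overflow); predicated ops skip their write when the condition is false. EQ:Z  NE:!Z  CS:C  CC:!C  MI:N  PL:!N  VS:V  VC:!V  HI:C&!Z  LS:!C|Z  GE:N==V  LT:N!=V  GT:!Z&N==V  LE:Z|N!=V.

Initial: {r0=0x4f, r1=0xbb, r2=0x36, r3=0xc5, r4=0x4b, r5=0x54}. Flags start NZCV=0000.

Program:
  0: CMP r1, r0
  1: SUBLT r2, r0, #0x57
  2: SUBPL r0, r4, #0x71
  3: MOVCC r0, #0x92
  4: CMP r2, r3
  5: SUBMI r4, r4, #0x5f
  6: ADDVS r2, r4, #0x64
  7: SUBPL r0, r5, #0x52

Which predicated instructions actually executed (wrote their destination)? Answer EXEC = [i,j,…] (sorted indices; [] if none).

EXEC = [1,2,7]

0: ✓ CMP  NZCV=0011
1: ✓ SUBLT  r2←0xf8
2: ✓ SUBPL  r0←0xda
3: · MOVCC
4: ✓ CMP  NZCV=0010
5: · SUBMI
6: · ADDVS
7: ✓ SUBPL  r0←0x02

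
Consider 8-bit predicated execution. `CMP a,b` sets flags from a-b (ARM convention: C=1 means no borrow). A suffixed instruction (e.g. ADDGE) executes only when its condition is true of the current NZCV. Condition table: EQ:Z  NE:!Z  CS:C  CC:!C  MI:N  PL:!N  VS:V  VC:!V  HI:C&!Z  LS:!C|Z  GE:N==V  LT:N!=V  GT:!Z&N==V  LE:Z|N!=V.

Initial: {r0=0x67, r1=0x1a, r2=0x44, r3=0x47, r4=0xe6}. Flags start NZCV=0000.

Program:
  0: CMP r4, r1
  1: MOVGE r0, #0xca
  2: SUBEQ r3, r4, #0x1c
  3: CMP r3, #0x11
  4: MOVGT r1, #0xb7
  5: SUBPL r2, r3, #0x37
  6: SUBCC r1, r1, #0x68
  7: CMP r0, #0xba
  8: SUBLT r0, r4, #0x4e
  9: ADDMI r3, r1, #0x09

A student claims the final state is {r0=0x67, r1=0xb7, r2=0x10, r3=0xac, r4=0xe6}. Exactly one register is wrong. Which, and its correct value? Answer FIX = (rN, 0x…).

FIX = (r3, 0xc0)

0: ✓ CMP  NZCV=1010
1: · MOVGE
2: · SUBEQ
3: ✓ CMP  NZCV=0010
4: ✓ MOVGT  r1←0xb7
5: ✓ SUBPL  r2←0x10
6: · SUBCC
7: ✓ CMP  NZCV=1001
8: · SUBLT
9: ✓ ADDMI  r3←0xc0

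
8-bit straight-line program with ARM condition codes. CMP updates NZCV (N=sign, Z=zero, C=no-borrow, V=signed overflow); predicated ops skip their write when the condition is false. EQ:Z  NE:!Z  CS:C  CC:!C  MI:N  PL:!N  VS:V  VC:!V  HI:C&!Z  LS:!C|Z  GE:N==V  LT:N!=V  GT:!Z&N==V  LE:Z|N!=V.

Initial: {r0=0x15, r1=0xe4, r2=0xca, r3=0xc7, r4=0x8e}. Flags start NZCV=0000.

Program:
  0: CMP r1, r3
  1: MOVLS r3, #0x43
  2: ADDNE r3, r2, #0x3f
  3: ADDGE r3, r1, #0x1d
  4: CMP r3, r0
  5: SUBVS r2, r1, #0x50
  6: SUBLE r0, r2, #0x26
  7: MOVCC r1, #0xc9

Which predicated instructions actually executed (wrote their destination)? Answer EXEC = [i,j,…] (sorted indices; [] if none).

EXEC = [2,3,6,7]

[0] flags=0010 → (cmp)
[1] flags=0010 LS?F → skip
[2] flags=0010 NE?T → r3=0x09
[3] flags=0010 GE?T → r3=0x01
[4] flags=1000 → (cmp)
[5] flags=1000 VS?F → skip
[6] flags=1000 LE?T → r0=0xa4
[7] flags=1000 CC?T → r1=0xc9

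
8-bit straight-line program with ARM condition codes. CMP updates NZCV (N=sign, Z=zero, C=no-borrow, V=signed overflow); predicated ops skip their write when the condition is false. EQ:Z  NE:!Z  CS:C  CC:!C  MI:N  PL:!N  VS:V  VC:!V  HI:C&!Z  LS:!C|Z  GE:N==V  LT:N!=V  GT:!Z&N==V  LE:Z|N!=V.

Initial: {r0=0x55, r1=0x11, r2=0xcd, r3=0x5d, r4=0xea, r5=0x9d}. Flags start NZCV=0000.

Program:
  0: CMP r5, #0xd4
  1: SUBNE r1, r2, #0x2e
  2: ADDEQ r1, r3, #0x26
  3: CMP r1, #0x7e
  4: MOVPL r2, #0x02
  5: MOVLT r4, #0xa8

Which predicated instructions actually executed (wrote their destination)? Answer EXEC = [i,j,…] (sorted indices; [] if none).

0: ✓ CMP  NZCV=1000
1: ✓ SUBNE  r1←0x9f
2: · ADDEQ
3: ✓ CMP  NZCV=0011
4: ✓ MOVPL  r2←0x02
5: ✓ MOVLT  r4←0xa8

EXEC = [1,4,5]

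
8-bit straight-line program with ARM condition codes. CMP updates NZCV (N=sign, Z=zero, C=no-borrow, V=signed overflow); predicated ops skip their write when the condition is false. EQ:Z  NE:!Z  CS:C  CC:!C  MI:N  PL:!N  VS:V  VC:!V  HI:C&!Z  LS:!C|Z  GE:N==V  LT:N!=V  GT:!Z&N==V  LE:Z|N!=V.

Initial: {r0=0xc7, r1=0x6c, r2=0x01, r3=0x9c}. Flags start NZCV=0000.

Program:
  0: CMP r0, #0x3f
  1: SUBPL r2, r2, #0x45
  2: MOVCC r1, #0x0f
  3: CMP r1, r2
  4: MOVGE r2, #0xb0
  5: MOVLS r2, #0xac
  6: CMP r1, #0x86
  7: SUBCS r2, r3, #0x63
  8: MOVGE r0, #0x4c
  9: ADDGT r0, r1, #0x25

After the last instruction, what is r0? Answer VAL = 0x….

0: ✓ CMP  NZCV=1010
1: · SUBPL
2: · MOVCC
3: ✓ CMP  NZCV=0010
4: ✓ MOVGE  r2←0xb0
5: · MOVLS
6: ✓ CMP  NZCV=1001
7: · SUBCS
8: ✓ MOVGE  r0←0x4c
9: ✓ ADDGT  r0←0x91

VAL = 0x91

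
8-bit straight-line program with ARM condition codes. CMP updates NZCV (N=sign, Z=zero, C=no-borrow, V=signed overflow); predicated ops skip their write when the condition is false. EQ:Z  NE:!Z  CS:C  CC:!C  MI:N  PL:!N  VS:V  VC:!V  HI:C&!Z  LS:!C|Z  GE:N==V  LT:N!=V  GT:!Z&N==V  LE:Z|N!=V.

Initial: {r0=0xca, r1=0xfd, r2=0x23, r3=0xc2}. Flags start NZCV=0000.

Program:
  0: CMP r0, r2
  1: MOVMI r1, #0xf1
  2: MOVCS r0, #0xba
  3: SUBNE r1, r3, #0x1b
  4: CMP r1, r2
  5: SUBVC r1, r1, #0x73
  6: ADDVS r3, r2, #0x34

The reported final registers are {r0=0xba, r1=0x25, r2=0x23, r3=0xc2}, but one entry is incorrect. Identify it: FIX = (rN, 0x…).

FIX = (r1, 0x34)

[0] flags=1010 → (cmp)
[1] flags=1010 MI?T → r1=0xf1
[2] flags=1010 CS?T → r0=0xba
[3] flags=1010 NE?T → r1=0xa7
[4] flags=1010 → (cmp)
[5] flags=1010 VC?T → r1=0x34
[6] flags=1010 VS?F → skip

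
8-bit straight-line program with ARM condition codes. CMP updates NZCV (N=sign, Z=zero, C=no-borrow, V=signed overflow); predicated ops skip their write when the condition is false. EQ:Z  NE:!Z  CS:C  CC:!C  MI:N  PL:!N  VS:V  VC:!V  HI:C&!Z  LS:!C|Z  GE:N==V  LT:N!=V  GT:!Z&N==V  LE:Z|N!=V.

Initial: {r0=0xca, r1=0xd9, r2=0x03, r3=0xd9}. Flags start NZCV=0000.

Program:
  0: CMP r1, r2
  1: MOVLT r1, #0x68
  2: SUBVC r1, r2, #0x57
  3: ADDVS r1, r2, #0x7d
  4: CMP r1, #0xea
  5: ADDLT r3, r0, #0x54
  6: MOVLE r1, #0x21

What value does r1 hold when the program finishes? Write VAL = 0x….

VAL = 0x21

0: ✓ CMP  NZCV=1010
1: ✓ MOVLT  r1←0x68
2: ✓ SUBVC  r1←0xac
3: · ADDVS
4: ✓ CMP  NZCV=1000
5: ✓ ADDLT  r3←0x1e
6: ✓ MOVLE  r1←0x21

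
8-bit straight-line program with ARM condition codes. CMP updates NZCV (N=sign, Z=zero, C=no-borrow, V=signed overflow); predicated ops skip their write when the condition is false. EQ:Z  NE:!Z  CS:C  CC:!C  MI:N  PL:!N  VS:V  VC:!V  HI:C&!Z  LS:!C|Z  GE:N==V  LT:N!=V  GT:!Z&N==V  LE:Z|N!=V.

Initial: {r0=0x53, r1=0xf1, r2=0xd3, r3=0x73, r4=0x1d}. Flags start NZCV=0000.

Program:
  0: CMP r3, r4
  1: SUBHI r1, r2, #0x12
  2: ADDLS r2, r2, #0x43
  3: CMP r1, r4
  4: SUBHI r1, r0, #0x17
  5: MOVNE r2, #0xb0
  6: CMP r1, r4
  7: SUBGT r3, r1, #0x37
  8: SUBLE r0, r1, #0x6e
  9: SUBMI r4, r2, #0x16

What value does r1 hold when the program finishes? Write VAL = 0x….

VAL = 0x3c

0: ✓ CMP  NZCV=0010
1: ✓ SUBHI  r1←0xc1
2: · ADDLS
3: ✓ CMP  NZCV=1010
4: ✓ SUBHI  r1←0x3c
5: ✓ MOVNE  r2←0xb0
6: ✓ CMP  NZCV=0010
7: ✓ SUBGT  r3←0x05
8: · SUBLE
9: · SUBMI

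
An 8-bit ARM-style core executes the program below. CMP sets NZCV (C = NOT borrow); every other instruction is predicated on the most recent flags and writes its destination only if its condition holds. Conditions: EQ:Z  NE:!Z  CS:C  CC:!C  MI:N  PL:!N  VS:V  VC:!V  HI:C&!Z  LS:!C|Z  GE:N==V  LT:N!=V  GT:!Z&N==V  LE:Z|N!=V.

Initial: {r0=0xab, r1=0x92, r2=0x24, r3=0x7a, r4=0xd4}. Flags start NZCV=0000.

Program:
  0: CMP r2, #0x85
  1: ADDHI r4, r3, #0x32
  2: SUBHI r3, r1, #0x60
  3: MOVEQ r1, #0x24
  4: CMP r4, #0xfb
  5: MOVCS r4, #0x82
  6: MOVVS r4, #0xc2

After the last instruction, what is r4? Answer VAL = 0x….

[0] flags=1001 → (cmp)
[1] flags=1001 HI?F → skip
[2] flags=1001 HI?F → skip
[3] flags=1001 EQ?F → skip
[4] flags=1000 → (cmp)
[5] flags=1000 CS?F → skip
[6] flags=1000 VS?F → skip

VAL = 0xd4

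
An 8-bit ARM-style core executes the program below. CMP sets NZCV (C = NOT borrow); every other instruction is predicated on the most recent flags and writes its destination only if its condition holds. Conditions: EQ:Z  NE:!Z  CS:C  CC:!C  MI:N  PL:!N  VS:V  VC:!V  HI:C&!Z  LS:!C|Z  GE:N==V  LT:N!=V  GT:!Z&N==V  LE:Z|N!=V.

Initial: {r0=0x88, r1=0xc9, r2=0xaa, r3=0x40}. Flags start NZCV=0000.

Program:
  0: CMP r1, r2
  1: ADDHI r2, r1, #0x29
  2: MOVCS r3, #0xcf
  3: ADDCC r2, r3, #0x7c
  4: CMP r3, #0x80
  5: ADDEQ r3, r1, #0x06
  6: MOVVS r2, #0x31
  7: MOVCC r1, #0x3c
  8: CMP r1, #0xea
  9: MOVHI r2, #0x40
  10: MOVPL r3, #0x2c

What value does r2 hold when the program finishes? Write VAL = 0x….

[0] flags=0010 → (cmp)
[1] flags=0010 HI?T → r2=0xf2
[2] flags=0010 CS?T → r3=0xcf
[3] flags=0010 CC?F → skip
[4] flags=0010 → (cmp)
[5] flags=0010 EQ?F → skip
[6] flags=0010 VS?F → skip
[7] flags=0010 CC?F → skip
[8] flags=1000 → (cmp)
[9] flags=1000 HI?F → skip
[10] flags=1000 PL?F → skip

VAL = 0xf2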